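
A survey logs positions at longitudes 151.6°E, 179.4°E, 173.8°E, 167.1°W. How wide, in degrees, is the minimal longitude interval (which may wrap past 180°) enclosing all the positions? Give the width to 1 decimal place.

Sort the longitudes: -167.1°, +151.6°, +173.8°, +179.4°.
Eastward gaps between consecutive values (wrapping around): 318.7°, 22.2°, 5.6°, 13.5°.
Largest gap = 318.7° ⇒ minimal covering band is its complement: 360° − 318.7° = 41.3°.
Band runs from +151.6° eastward to -167.1°, crossing the antimeridian.

41.3°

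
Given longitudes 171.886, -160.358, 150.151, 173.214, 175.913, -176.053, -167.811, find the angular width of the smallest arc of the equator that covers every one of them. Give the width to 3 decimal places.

49.491°

Sort the longitudes: -176.053°, -167.811°, -160.358°, +150.151°, +171.886°, +173.214°, +175.913°.
Eastward gaps between consecutive values (wrapping around): 8.242°, 7.453°, 310.509°, 21.735°, 1.328°, 2.699°, 8.034°.
Largest gap = 310.509° ⇒ minimal covering band is its complement: 360° − 310.509° = 49.491°.
Band runs from +150.151° eastward to -160.358°, crossing the antimeridian.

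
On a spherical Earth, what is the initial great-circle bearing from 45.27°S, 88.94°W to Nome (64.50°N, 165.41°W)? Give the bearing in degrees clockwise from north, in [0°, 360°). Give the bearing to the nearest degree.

329°

Δλ = -165.41 − -88.94 = -76.47°.
θ = atan2( sin Δλ · cos φ₂ , cos φ₁ · sin φ₂ − sin φ₁ · cos φ₂ · cos Δλ )
  = atan2(-0.41856, 0.70676) = -30.635° → normalised to [0°, 360°): 329.365°.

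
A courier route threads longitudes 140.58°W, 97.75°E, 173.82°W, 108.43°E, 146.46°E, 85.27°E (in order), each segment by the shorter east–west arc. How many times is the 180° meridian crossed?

3

Leg 1: -140.58° → +97.75°, shortest Δλ = -121.67° (west) — crosses 180°.
Leg 2: +97.75° → -173.82°, shortest Δλ = 88.43° (east) — crosses 180°.
Leg 3: -173.82° → +108.43°, shortest Δλ = -77.75° (west) — crosses 180°.
Leg 4: +108.43° → +146.46°, shortest Δλ = 38.03° (east) — does not cross 180°.
Leg 5: +146.46° → +85.27°, shortest Δλ = -61.19° (west) — does not cross 180°.
Total crossings: 3.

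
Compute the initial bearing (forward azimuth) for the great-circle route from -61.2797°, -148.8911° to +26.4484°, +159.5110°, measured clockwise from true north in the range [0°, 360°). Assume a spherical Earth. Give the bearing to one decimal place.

Δλ = 159.5110 − -148.8911 = 308.4021°; wrapped into (−180°, 180°]: -51.5979°.
θ = atan2( sin Δλ · cos φ₂ , cos φ₁ · sin φ₂ − sin φ₁ · cos φ₂ · cos Δλ )
  = atan2(-0.70165, 0.70177) = -44.995° → normalised to [0°, 360°): 315.005°.

315.0°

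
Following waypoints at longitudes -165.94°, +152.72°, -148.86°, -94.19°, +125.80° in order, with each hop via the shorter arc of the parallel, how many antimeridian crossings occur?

3

Leg 1: -165.94° → +152.72°, shortest Δλ = -41.34° (west) — crosses 180°.
Leg 2: +152.72° → -148.86°, shortest Δλ = 58.42° (east) — crosses 180°.
Leg 3: -148.86° → -94.19°, shortest Δλ = 54.67° (east) — does not cross 180°.
Leg 4: -94.19° → +125.80°, shortest Δλ = -140.01° (west) — crosses 180°.
Total crossings: 3.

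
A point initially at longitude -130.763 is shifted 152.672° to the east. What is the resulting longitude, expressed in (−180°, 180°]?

Start at -130.763°; shift +152.672° → +21.909°.
+21.909° already lies in (−180°, 180°].

+21.909°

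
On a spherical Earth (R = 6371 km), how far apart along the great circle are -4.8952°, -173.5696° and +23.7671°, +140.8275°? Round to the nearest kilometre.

Δλ = 140.8275 − -173.5696 = 314.3971°; wrapped into (−180°, 180°]: -45.6029°.
Δφ = 23.7671 − -4.8952 = 28.6623°.
a = sin²(Δφ/2) + cos φ₁ · cos φ₂ · sin²(Δλ/2) = 0.198217.
c = 2·atan2(√a, √(1−a)) = 0.92283 rad → d = 6371·c ≈ 5879.35 km.

5879 km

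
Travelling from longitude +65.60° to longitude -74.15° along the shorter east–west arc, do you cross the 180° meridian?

No

Signed shortest Δλ = ((-74.15 − 65.60 + 180) mod 360) − 180 = -139.75°.
Going west by 139.75° from +65.60° reaches -74.15° without touching 180°.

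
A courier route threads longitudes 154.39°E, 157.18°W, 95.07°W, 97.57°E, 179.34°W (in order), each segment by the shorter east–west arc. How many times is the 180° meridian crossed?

3

Leg 1: +154.39° → -157.18°, shortest Δλ = 48.43° (east) — crosses 180°.
Leg 2: -157.18° → -95.07°, shortest Δλ = 62.11° (east) — does not cross 180°.
Leg 3: -95.07° → +97.57°, shortest Δλ = -167.36° (west) — crosses 180°.
Leg 4: +97.57° → -179.34°, shortest Δλ = 83.09° (east) — crosses 180°.
Total crossings: 3.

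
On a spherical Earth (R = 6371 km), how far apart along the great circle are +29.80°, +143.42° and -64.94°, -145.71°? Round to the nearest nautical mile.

6560 nmi

Δλ = -145.71 − 143.42 = -289.13°; wrapped into (−180°, 180°]: 70.87°.
Δφ = -64.94 − 29.80 = -94.74°.
a = sin²(Δφ/2) + cos φ₁ · cos φ₂ · sin²(Δλ/2) = 0.664869.
c = 2·atan2(√a, √(1−a)) = 1.90682 rad → d = 6371·c ≈ 12148.37 km ≈ 6559.59 nmi.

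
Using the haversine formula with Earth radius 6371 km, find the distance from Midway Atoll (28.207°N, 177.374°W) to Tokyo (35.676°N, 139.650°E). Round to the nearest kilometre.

4106 km

Δλ = 139.650 − -177.374 = 317.024°; wrapped into (−180°, 180°]: -42.976°.
Δφ = 35.676 − 28.207 = 7.469°.
a = sin²(Δφ/2) + cos φ₁ · cos φ₂ · sin²(Δλ/2) = 0.100297.
c = 2·atan2(√a, √(1−a)) = 0.64449 rad → d = 6371·c ≈ 4106.04 km.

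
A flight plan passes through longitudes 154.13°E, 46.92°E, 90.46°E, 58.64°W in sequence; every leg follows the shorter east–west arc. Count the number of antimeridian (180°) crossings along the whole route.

0

Leg 1: +154.13° → +46.92°, shortest Δλ = -107.21° (west) — does not cross 180°.
Leg 2: +46.92° → +90.46°, shortest Δλ = 43.54° (east) — does not cross 180°.
Leg 3: +90.46° → -58.64°, shortest Δλ = -149.1° (west) — does not cross 180°.
Total crossings: 0.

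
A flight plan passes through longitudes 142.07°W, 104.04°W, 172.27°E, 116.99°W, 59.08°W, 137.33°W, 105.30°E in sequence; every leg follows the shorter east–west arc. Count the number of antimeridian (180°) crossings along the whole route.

Leg 1: -142.07° → -104.04°, shortest Δλ = 38.03° (east) — does not cross 180°.
Leg 2: -104.04° → +172.27°, shortest Δλ = -83.69° (west) — crosses 180°.
Leg 3: +172.27° → -116.99°, shortest Δλ = 70.74° (east) — crosses 180°.
Leg 4: -116.99° → -59.08°, shortest Δλ = 57.91° (east) — does not cross 180°.
Leg 5: -59.08° → -137.33°, shortest Δλ = -78.25° (west) — does not cross 180°.
Leg 6: -137.33° → +105.30°, shortest Δλ = -117.37° (west) — crosses 180°.
Total crossings: 3.

3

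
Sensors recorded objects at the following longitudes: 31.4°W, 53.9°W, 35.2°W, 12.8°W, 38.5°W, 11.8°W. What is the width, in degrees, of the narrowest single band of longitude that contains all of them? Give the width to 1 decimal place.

42.1°

Sort the longitudes: -53.9°, -38.5°, -35.2°, -31.4°, -12.8°, -11.8°.
Eastward gaps between consecutive values (wrapping around): 15.4°, 3.3°, 3.8°, 18.6°, 1.0°, 317.9°.
Largest gap = 317.9° ⇒ minimal covering band is its complement: 360° − 317.9° = 42.1°.
Band runs from -53.9° eastward to -11.8°.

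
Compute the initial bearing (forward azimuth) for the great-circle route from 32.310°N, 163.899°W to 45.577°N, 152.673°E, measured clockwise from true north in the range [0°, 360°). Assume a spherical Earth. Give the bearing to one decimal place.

304.6°

Δλ = 152.673 − -163.899 = 316.572°; wrapped into (−180°, 180°]: -43.428°.
θ = atan2( sin Δλ · cos φ₂ , cos φ₁ · sin φ₂ − sin φ₁ · cos φ₂ · cos Δλ )
  = atan2(-0.48118, 0.33191) = -55.403° → normalised to [0°, 360°): 304.597°.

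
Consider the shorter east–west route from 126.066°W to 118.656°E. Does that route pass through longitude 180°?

Naïve |118.656 − -126.066| = 244.722° > 180°, so the shorter arc goes the other way round — across 180°.
Signed shortest Δλ = ((118.656 − -126.066 + 180) mod 360) − 180 = -115.278°.
Going west by 115.278° from -126.066° passes through 180° before reaching +118.656°.

Yes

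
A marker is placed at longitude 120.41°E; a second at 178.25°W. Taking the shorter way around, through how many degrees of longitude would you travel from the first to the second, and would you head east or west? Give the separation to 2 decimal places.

Raw difference: -178.25 − 120.41 = -298.66°.
Normalise into (−180°, 180°]: -298.66° + 360° = 61.34°.
Positive ⇒ the second point lies to the east; separation 61.34°.

61.34° east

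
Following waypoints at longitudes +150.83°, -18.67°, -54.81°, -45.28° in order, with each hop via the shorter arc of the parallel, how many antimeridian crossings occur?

Leg 1: +150.83° → -18.67°, shortest Δλ = -169.5° (west) — does not cross 180°.
Leg 2: -18.67° → -54.81°, shortest Δλ = -36.14° (west) — does not cross 180°.
Leg 3: -54.81° → -45.28°, shortest Δλ = 9.53° (east) — does not cross 180°.
Total crossings: 0.

0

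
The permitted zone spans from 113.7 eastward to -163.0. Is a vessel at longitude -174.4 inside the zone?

Band width going east from +113.7° to -163.0°: ((-163.0 − 113.7) mod 360) = 83.3°.
Offset of -174.4° east of the west edge: ((-174.4 − 113.7) mod 360) = 71.9°.
71.9° ≤ 83.3° ⇒ inside.

Yes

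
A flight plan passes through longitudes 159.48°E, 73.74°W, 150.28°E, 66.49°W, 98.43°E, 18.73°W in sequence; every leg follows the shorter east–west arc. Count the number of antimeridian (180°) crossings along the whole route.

Leg 1: +159.48° → -73.74°, shortest Δλ = 126.78° (east) — crosses 180°.
Leg 2: -73.74° → +150.28°, shortest Δλ = -135.98° (west) — crosses 180°.
Leg 3: +150.28° → -66.49°, shortest Δλ = 143.23° (east) — crosses 180°.
Leg 4: -66.49° → +98.43°, shortest Δλ = 164.92° (east) — does not cross 180°.
Leg 5: +98.43° → -18.73°, shortest Δλ = -117.16° (west) — does not cross 180°.
Total crossings: 3.

3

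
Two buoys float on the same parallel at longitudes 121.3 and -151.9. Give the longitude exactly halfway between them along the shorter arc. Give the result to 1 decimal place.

Signed shortest Δλ from +121.3° to -151.9° is +86.8°.
Midpoint longitude = +121.3° + (+86.8°)/2 = +121.3° + 43.4° = +164.7°.
(The naïve average (+121.3 + -151.9)/2 = -15.3° is on the wrong side of the globe.)

+164.7°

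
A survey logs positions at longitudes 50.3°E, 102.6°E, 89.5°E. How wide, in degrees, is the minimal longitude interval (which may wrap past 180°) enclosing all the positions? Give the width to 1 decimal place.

52.3°

Sort the longitudes: +50.3°, +89.5°, +102.6°.
Eastward gaps between consecutive values (wrapping around): 39.2°, 13.1°, 307.7°.
Largest gap = 307.7° ⇒ minimal covering band is its complement: 360° − 307.7° = 52.3°.
Band runs from +50.3° eastward to +102.6°.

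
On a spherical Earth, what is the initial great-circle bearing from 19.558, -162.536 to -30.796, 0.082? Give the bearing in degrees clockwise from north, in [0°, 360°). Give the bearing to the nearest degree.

129°

Δλ = 0.082 − -162.536 = 162.618°.
θ = atan2( sin Δλ · cos φ₂ , cos φ₁ · sin φ₂ − sin φ₁ · cos φ₂ · cos Δλ )
  = atan2(0.25662, -0.20802) = 129.029° → normalised to [0°, 360°): 129.029°.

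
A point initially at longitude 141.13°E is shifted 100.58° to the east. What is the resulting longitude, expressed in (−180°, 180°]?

118.29°W

Start at +141.13°; shift +100.58° → +241.71°.
+241.71° lies outside (−180°, 180°]; subtract 360° → -118.29°.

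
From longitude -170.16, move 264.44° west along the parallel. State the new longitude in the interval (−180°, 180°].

-74.60°

Start at -170.16°; shift −264.44° → -434.60°.
-434.60° lies outside (−180°, 180°]; add 360° → -74.60°.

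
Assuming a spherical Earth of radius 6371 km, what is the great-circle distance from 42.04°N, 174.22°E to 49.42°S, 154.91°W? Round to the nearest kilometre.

10607 km

Δλ = -154.91 − 174.22 = -329.13°; wrapped into (−180°, 180°]: 30.87°.
Δφ = -49.42 − 42.04 = -91.46°.
a = sin²(Δφ/2) + cos φ₁ · cos φ₂ · sin²(Δλ/2) = 0.546960.
c = 2·atan2(√a, √(1−a)) = 1.66486 rad → d = 6371·c ≈ 10606.80 km.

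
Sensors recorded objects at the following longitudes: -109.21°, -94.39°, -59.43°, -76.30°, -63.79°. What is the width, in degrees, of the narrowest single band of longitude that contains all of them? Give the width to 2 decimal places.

Sort the longitudes: -109.21°, -94.39°, -76.30°, -63.79°, -59.43°.
Eastward gaps between consecutive values (wrapping around): 14.82°, 18.09°, 12.51°, 4.36°, 310.22°.
Largest gap = 310.22° ⇒ minimal covering band is its complement: 360° − 310.22° = 49.78°.
Band runs from -109.21° eastward to -59.43°.

49.78°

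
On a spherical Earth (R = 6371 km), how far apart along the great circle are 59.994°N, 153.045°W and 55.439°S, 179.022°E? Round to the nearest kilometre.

13071 km

Δλ = 179.022 − -153.045 = 332.067°; wrapped into (−180°, 180°]: -27.933°.
Δφ = -55.439 − 59.994 = -115.433°.
a = sin²(Δφ/2) + cos φ₁ · cos φ₂ · sin²(Δλ/2) = 0.731253.
c = 2·atan2(√a, √(1−a)) = 2.05162 rad → d = 6371·c ≈ 13070.85 km.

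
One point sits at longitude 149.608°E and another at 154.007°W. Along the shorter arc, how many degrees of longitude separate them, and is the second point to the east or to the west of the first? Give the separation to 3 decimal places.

Raw difference: -154.007 − 149.608 = -303.615°.
Normalise into (−180°, 180°]: -303.615° + 360° = 56.385°.
Positive ⇒ the second point lies to the east; separation 56.385°.

56.385° east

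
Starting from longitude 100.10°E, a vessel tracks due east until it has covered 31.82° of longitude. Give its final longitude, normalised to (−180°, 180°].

Start at +100.10°; shift +31.82° → +131.92°.
+131.92° already lies in (−180°, 180°].

131.92°E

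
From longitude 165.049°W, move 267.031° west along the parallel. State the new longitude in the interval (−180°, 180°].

72.080°W

Start at -165.049°; shift −267.031° → -432.080°.
-432.080° lies outside (−180°, 180°]; add 360° → -72.080°.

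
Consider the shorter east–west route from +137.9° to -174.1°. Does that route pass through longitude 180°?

Yes

Naïve |-174.1 − 137.9| = 312.0° > 180°, so the shorter arc goes the other way round — across 180°.
Signed shortest Δλ = ((-174.1 − 137.9 + 180) mod 360) − 180 = 48.0°.
Going east by 48.0° from +137.9° passes through 180° before reaching -174.1°.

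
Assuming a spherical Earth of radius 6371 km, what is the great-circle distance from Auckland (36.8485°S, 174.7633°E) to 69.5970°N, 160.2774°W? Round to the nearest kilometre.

12010 km

Δλ = -160.2774 − 174.7633 = -335.0407°; wrapped into (−180°, 180°]: 24.9593°.
Δφ = 69.5970 − -36.8485 = 106.4455°.
a = sin²(Δφ/2) + cos φ₁ · cos φ₂ · sin²(Δλ/2) = 0.654579.
c = 2·atan2(√a, √(1−a)) = 1.88510 rad → d = 6371·c ≈ 12009.99 km.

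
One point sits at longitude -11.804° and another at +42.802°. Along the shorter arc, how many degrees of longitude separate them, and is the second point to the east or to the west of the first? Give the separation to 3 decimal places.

54.606° east

Raw difference: 42.802 − -11.804 = 54.606°.
Normalise into (−180°, 180°]: 54.606° stays 54.606°.
Positive ⇒ the second point lies to the east; separation 54.606°.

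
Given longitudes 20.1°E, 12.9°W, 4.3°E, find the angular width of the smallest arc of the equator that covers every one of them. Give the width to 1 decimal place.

33.0°

Sort the longitudes: -12.9°, +4.3°, +20.1°.
Eastward gaps between consecutive values (wrapping around): 17.2°, 15.8°, 327.0°.
Largest gap = 327.0° ⇒ minimal covering band is its complement: 360° − 327.0° = 33.0°.
Band runs from -12.9° eastward to +20.1°.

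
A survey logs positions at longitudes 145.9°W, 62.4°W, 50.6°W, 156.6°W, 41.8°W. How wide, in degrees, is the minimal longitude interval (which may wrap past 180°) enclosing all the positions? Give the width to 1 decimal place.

114.8°

Sort the longitudes: -156.6°, -145.9°, -62.4°, -50.6°, -41.8°.
Eastward gaps between consecutive values (wrapping around): 10.7°, 83.5°, 11.8°, 8.8°, 245.2°.
Largest gap = 245.2° ⇒ minimal covering band is its complement: 360° − 245.2° = 114.8°.
Band runs from -156.6° eastward to -41.8°.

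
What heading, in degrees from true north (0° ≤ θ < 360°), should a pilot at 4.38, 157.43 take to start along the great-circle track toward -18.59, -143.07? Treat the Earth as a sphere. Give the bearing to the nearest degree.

113°

Δλ = -143.07 − 157.43 = -300.50°; wrapped into (−180°, 180°]: 59.50°.
θ = atan2( sin Δλ · cos φ₂ , cos φ₁ · sin φ₂ − sin φ₁ · cos φ₂ · cos Δλ )
  = atan2(0.81667, -0.35460) = 113.471° → normalised to [0°, 360°): 113.471°.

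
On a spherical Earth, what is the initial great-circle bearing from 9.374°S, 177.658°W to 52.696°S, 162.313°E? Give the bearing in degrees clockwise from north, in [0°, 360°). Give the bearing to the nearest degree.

Δλ = 162.313 − -177.658 = 339.971°; wrapped into (−180°, 180°]: -20.029°.
θ = atan2( sin Δλ · cos φ₂ , cos φ₁ · sin φ₂ − sin φ₁ · cos φ₂ · cos Δλ )
  = atan2(-0.20757, -0.69207) = -163.305° → normalised to [0°, 360°): 196.695°.

197°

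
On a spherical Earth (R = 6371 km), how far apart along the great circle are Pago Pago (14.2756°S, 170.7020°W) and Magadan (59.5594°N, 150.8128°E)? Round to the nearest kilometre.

Δλ = 150.8128 − -170.7020 = 321.5148°; wrapped into (−180°, 180°]: -38.4852°.
Δφ = 59.5594 − -14.2756 = 73.8350°.
a = sin²(Δφ/2) + cos φ₁ · cos φ₂ · sin²(Δλ/2) = 0.414128.
c = 2·atan2(√a, √(1−a)) = 1.39820 rad → d = 6371·c ≈ 8907.91 km.

8908 km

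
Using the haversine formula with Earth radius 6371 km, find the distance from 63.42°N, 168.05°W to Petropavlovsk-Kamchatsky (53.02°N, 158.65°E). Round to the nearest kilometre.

Δλ = 158.65 − -168.05 = 326.70°; wrapped into (−180°, 180°]: -33.30°.
Δφ = 53.02 − 63.42 = -10.40°.
a = sin²(Δφ/2) + cos φ₁ · cos φ₂ · sin²(Δλ/2) = 0.030311.
c = 2·atan2(√a, √(1−a)) = 0.34998 rad → d = 6371·c ≈ 2229.75 km.

2230 km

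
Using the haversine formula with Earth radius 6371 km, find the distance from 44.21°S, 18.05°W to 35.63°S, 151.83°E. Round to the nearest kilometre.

11079 km

Δλ = 151.83 − -18.05 = 169.88°.
Δφ = -35.63 − -44.21 = 8.58°.
a = sin²(Δφ/2) + cos φ₁ · cos φ₂ · sin²(Δλ/2) = 0.583667.
c = 2·atan2(√a, √(1−a)) = 1.73892 rad → d = 6371·c ≈ 11078.66 km.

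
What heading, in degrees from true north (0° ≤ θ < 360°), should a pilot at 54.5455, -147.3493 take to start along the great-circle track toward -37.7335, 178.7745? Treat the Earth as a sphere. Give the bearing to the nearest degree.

206°

Δλ = 178.7745 − -147.3493 = 326.1238°; wrapped into (−180°, 180°]: -33.8762°.
θ = atan2( sin Δλ · cos φ₂ , cos φ₁ · sin φ₂ − sin φ₁ · cos φ₂ · cos Δλ )
  = atan2(-0.44083, -0.88985) = -153.646° → normalised to [0°, 360°): 206.354°.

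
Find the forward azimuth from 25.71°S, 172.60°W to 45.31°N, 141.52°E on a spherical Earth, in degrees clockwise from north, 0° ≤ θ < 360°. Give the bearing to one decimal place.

329.4°

Δλ = 141.52 − -172.60 = 314.12°; wrapped into (−180°, 180°]: -45.88°.
θ = atan2( sin Δλ · cos φ₂ , cos φ₁ · sin φ₂ − sin φ₁ · cos φ₂ · cos Δλ )
  = atan2(-0.50487, 0.85293) = -30.622° → normalised to [0°, 360°): 329.378°.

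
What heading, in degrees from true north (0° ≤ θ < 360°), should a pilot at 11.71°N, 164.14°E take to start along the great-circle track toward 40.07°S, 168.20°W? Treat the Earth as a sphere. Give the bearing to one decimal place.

155.2°

Δλ = -168.20 − 164.14 = -332.34°; wrapped into (−180°, 180°]: 27.66°.
θ = atan2( sin Δλ · cos φ₂ , cos φ₁ · sin φ₂ − sin φ₁ · cos φ₂ · cos Δλ )
  = atan2(0.35525, -0.76789) = 155.173° → normalised to [0°, 360°): 155.173°.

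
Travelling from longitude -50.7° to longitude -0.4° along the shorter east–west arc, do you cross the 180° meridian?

No

Signed shortest Δλ = ((-0.4 − -50.7 + 180) mod 360) − 180 = 50.3°.
Going east by 50.3° from -50.7° reaches -0.4° without touching 180°.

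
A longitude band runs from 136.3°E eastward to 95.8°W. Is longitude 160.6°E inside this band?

Band width going east from +136.3° to -95.8°: ((-95.8 − 136.3) mod 360) = 127.9°.
Offset of +160.6° east of the west edge: ((160.6 − 136.3) mod 360) = 24.3°.
24.3° ≤ 127.9° ⇒ inside.

Yes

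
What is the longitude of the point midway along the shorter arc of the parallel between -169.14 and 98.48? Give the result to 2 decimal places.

Signed shortest Δλ from -169.14° to +98.48° is -92.38°.
Midpoint longitude = -169.14° + (-92.38°)/2 = -169.14° − 46.19° = -215.33°.
Normalise into (−180°, 180°]: +144.67°.
(The naïve average (-169.14 + +98.48)/2 = -35.33° is on the wrong side of the globe.)

+144.67°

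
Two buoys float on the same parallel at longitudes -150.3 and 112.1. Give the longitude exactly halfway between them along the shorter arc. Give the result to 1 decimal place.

Signed shortest Δλ from -150.3° to +112.1° is -97.6°.
Midpoint longitude = -150.3° + (-97.6°)/2 = -150.3° − 48.8° = -199.1°.
Normalise into (−180°, 180°]: +160.9°.
(The naïve average (-150.3 + +112.1)/2 = -19.1° is on the wrong side of the globe.)

+160.9°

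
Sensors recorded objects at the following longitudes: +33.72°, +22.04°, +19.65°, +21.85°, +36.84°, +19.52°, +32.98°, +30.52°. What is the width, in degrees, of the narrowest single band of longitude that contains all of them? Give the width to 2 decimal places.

17.32°

Sort the longitudes: +19.52°, +19.65°, +21.85°, +22.04°, +30.52°, +32.98°, +33.72°, +36.84°.
Eastward gaps between consecutive values (wrapping around): 0.13°, 2.20°, 0.19°, 8.48°, 2.46°, 0.74°, 3.12°, 342.68°.
Largest gap = 342.68° ⇒ minimal covering band is its complement: 360° − 342.68° = 17.32°.
Band runs from +19.52° eastward to +36.84°.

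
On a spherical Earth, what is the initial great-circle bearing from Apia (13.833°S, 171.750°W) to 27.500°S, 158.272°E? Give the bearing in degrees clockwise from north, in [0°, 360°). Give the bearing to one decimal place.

Δλ = 158.272 − -171.750 = 330.022°; wrapped into (−180°, 180°]: -29.978°.
θ = atan2( sin Δλ · cos φ₂ , cos φ₁ · sin φ₂ − sin φ₁ · cos φ₂ · cos Δλ )
  = atan2(-0.44321, -0.26465) = -120.842° → normalised to [0°, 360°): 239.158°.

239.2°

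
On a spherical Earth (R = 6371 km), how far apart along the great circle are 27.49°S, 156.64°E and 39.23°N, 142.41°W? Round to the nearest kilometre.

9742 km

Δλ = -142.41 − 156.64 = -299.05°; wrapped into (−180°, 180°]: 60.95°.
Δφ = 39.23 − -27.49 = 66.72°.
a = sin²(Δφ/2) + cos φ₁ · cos φ₂ · sin²(Δλ/2) = 0.479133.
c = 2·atan2(√a, √(1−a)) = 1.52905 rad → d = 6371·c ≈ 9741.57 km.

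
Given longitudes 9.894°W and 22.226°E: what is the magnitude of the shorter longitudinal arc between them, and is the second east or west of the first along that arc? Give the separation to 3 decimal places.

32.120° east

Raw difference: 22.226 − -9.894 = 32.12°.
Normalise into (−180°, 180°]: 32.12° stays 32.12°.
Positive ⇒ the second point lies to the east; separation 32.120°.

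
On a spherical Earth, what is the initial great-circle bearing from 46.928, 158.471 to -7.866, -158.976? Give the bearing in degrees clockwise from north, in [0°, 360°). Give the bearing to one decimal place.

133.1°

Δλ = -158.976 − 158.471 = -317.447°; wrapped into (−180°, 180°]: 42.553°.
θ = atan2( sin Δλ · cos φ₂ , cos φ₁ · sin φ₂ − sin φ₁ · cos φ₂ · cos Δλ )
  = atan2(0.66991, -0.62652) = 133.083° → normalised to [0°, 360°): 133.083°.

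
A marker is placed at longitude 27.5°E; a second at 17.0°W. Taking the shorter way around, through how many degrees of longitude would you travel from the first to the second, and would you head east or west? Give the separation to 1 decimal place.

Raw difference: -17.0 − 27.5 = -44.5°.
Normalise into (−180°, 180°]: -44.5° stays -44.5°.
Negative ⇒ the second point lies to the west; separation 44.5°.

44.5° west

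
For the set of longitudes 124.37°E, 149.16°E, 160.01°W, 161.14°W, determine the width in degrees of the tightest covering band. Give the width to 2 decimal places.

75.62°

Sort the longitudes: -161.14°, -160.01°, +124.37°, +149.16°.
Eastward gaps between consecutive values (wrapping around): 1.13°, 284.38°, 24.79°, 49.70°.
Largest gap = 284.38° ⇒ minimal covering band is its complement: 360° − 284.38° = 75.62°.
Band runs from +124.37° eastward to -160.01°, crossing the antimeridian.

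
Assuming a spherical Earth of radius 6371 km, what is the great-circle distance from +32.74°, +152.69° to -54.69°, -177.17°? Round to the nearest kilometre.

10141 km

Δλ = -177.17 − 152.69 = -329.86°; wrapped into (−180°, 180°]: 30.14°.
Δφ = -54.69 − 32.74 = -87.43°.
a = sin²(Δφ/2) + cos φ₁ · cos φ₂ · sin²(Δλ/2) = 0.510445.
c = 2·atan2(√a, √(1−a)) = 1.59169 rad → d = 6371·c ≈ 10140.65 km.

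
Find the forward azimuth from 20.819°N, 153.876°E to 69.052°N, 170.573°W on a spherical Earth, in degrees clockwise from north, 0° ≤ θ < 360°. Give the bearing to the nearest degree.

Δλ = -170.573 − 153.876 = -324.449°; wrapped into (−180°, 180°]: 35.551°.
θ = atan2( sin Δλ · cos φ₂ , cos φ₁ · sin φ₂ − sin φ₁ · cos φ₂ · cos Δλ )
  = atan2(0.20787, 0.76955) = 15.116° → normalised to [0°, 360°): 15.116°.

15°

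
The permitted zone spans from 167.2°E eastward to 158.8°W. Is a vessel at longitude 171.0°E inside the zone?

Yes

Band width going east from +167.2° to -158.8°: ((-158.8 − 167.2) mod 360) = 34.0°.
Offset of +171.0° east of the west edge: ((171.0 − 167.2) mod 360) = 3.8°.
3.8° ≤ 34.0° ⇒ inside.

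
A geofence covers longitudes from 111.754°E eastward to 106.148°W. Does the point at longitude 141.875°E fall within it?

Yes

Band width going east from +111.754° to -106.148°: ((-106.148 − 111.754) mod 360) = 142.098°.
Offset of +141.875° east of the west edge: ((141.875 − 111.754) mod 360) = 30.121°.
30.121° ≤ 142.098° ⇒ inside.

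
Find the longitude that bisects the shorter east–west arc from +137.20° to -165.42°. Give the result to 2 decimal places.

Signed shortest Δλ from +137.20° to -165.42° is +57.38°.
Midpoint longitude = +137.20° + (+57.38°)/2 = +137.20° + 28.69° = +165.89°.
(The naïve average (+137.20 + -165.42)/2 = -14.11° is on the wrong side of the globe.)

+165.89°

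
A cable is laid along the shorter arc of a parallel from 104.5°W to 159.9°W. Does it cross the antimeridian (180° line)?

Signed shortest Δλ = ((-159.9 − -104.5 + 180) mod 360) − 180 = -55.4°.
Going west by 55.4° from -104.5° reaches -159.9° without touching 180°.

No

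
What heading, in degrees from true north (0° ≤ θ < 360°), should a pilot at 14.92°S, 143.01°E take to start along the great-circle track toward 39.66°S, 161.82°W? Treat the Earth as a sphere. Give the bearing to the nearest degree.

Δλ = -161.82 − 143.01 = -304.83°; wrapped into (−180°, 180°]: 55.17°.
θ = atan2( sin Δλ · cos φ₂ , cos φ₁ · sin φ₂ − sin φ₁ · cos φ₂ · cos Δλ )
  = atan2(0.63193, -0.50351) = 128.547° → normalised to [0°, 360°): 128.547°.

129°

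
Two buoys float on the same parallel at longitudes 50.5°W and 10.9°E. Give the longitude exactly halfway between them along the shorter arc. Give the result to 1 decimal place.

Signed shortest Δλ from -50.5° to +10.9° is +61.4°.
Midpoint longitude = -50.5° + (+61.4°)/2 = -50.5° + 30.7° = -19.8°.

19.8°W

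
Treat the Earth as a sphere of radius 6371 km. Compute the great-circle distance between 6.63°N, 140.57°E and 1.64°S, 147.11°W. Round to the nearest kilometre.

8078 km

Δλ = -147.11 − 140.57 = -287.68°; wrapped into (−180°, 180°]: 72.32°.
Δφ = -1.64 − 6.63 = -8.27°.
a = sin²(Δφ/2) + cos φ₁ · cos φ₂ · sin²(Δλ/2) = 0.350879.
c = 2·atan2(√a, √(1−a)) = 1.26795 rad → d = 6371·c ≈ 8078.09 km.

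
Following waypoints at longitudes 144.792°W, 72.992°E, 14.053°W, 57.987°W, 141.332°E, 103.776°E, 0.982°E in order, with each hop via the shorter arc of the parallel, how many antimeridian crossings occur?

2

Leg 1: -144.792° → +72.992°, shortest Δλ = -142.216° (west) — crosses 180°.
Leg 2: +72.992° → -14.053°, shortest Δλ = -87.045° (west) — does not cross 180°.
Leg 3: -14.053° → -57.987°, shortest Δλ = -43.934° (west) — does not cross 180°.
Leg 4: -57.987° → +141.332°, shortest Δλ = -160.681° (west) — crosses 180°.
Leg 5: +141.332° → +103.776°, shortest Δλ = -37.556° (west) — does not cross 180°.
Leg 6: +103.776° → +0.982°, shortest Δλ = -102.794° (west) — does not cross 180°.
Total crossings: 2.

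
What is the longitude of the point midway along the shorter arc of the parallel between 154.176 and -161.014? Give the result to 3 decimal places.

+176.581°

Signed shortest Δλ from +154.176° to -161.014° is +44.810°.
Midpoint longitude = +154.176° + (+44.810°)/2 = +154.176° + 22.405° = +176.581°.
(The naïve average (+154.176 + -161.014)/2 = -3.419° is on the wrong side of the globe.)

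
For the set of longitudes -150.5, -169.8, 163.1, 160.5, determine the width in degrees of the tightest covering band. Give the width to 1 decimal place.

Sort the longitudes: -169.8°, -150.5°, +160.5°, +163.1°.
Eastward gaps between consecutive values (wrapping around): 19.3°, 311.0°, 2.6°, 27.1°.
Largest gap = 311.0° ⇒ minimal covering band is its complement: 360° − 311.0° = 49.0°.
Band runs from +160.5° eastward to -150.5°, crossing the antimeridian.

49.0°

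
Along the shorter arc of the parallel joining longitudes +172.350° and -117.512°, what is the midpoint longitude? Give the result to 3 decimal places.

Signed shortest Δλ from +172.350° to -117.512° is +70.138°.
Midpoint longitude = +172.350° + (+70.138°)/2 = +172.350° + 35.069° = +207.419°.
Normalise into (−180°, 180°]: -152.581°.
(The naïve average (+172.350 + -117.512)/2 = 27.419° is on the wrong side of the globe.)

-152.581°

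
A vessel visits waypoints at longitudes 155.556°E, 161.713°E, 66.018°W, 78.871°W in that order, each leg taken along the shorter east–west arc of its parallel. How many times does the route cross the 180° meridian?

1

Leg 1: +155.556° → +161.713°, shortest Δλ = 6.157° (east) — does not cross 180°.
Leg 2: +161.713° → -66.018°, shortest Δλ = 132.269° (east) — crosses 180°.
Leg 3: -66.018° → -78.871°, shortest Δλ = -12.853° (west) — does not cross 180°.
Total crossings: 1.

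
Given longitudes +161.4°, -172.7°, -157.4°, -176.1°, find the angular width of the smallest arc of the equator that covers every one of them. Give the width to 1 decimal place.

Sort the longitudes: -176.1°, -172.7°, -157.4°, +161.4°.
Eastward gaps between consecutive values (wrapping around): 3.4°, 15.3°, 318.8°, 22.5°.
Largest gap = 318.8° ⇒ minimal covering band is its complement: 360° − 318.8° = 41.2°.
Band runs from +161.4° eastward to -157.4°, crossing the antimeridian.

41.2°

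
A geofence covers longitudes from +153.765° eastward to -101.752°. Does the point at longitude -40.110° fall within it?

Band width going east from +153.765° to -101.752°: ((-101.752 − 153.765) mod 360) = 104.483°.
Offset of -40.110° east of the west edge: ((-40.110 − 153.765) mod 360) = 166.125°.
166.125° > 104.483° ⇒ outside.

No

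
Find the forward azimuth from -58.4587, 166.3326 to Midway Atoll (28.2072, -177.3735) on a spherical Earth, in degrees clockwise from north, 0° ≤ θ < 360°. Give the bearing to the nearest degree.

14°

Δλ = -177.3735 − 166.3326 = -343.7061°; wrapped into (−180°, 180°]: 16.2939°.
θ = atan2( sin Δλ · cos φ₂ , cos φ₁ · sin φ₂ − sin φ₁ · cos φ₂ · cos Δλ )
  = atan2(0.24725, 0.96814) = 14.326° → normalised to [0°, 360°): 14.326°.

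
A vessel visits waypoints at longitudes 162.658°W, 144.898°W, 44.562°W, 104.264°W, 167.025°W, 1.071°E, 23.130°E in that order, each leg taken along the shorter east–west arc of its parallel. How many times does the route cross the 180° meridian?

0

Leg 1: -162.658° → -144.898°, shortest Δλ = 17.76° (east) — does not cross 180°.
Leg 2: -144.898° → -44.562°, shortest Δλ = 100.336° (east) — does not cross 180°.
Leg 3: -44.562° → -104.264°, shortest Δλ = -59.702° (west) — does not cross 180°.
Leg 4: -104.264° → -167.025°, shortest Δλ = -62.761° (west) — does not cross 180°.
Leg 5: -167.025° → +1.071°, shortest Δλ = 168.096° (east) — does not cross 180°.
Leg 6: +1.071° → +23.130°, shortest Δλ = 22.059° (east) — does not cross 180°.
Total crossings: 0.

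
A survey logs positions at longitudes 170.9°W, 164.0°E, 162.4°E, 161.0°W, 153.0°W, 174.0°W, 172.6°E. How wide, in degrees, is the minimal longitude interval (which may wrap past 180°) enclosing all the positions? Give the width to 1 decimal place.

Sort the longitudes: -174.0°, -170.9°, -161.0°, -153.0°, +162.4°, +164.0°, +172.6°.
Eastward gaps between consecutive values (wrapping around): 3.1°, 9.9°, 8.0°, 315.4°, 1.6°, 8.6°, 13.4°.
Largest gap = 315.4° ⇒ minimal covering band is its complement: 360° − 315.4° = 44.6°.
Band runs from +162.4° eastward to -153.0°, crossing the antimeridian.

44.6°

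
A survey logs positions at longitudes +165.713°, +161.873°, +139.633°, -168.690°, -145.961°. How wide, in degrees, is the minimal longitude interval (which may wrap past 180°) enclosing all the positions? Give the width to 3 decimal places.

74.406°

Sort the longitudes: -168.690°, -145.961°, +139.633°, +161.873°, +165.713°.
Eastward gaps between consecutive values (wrapping around): 22.729°, 285.594°, 22.240°, 3.840°, 25.597°.
Largest gap = 285.594° ⇒ minimal covering band is its complement: 360° − 285.594° = 74.406°.
Band runs from +139.633° eastward to -145.961°, crossing the antimeridian.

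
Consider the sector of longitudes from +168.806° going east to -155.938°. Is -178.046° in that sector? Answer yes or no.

Band width going east from +168.806° to -155.938°: ((-155.938 − 168.806) mod 360) = 35.256°.
Offset of -178.046° east of the west edge: ((-178.046 − 168.806) mod 360) = 13.148°.
13.148° ≤ 35.256° ⇒ inside.

Yes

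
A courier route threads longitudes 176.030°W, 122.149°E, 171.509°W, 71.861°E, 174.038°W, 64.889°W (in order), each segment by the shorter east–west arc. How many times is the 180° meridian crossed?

4

Leg 1: -176.030° → +122.149°, shortest Δλ = -61.821° (west) — crosses 180°.
Leg 2: +122.149° → -171.509°, shortest Δλ = 66.342° (east) — crosses 180°.
Leg 3: -171.509° → +71.861°, shortest Δλ = -116.63° (west) — crosses 180°.
Leg 4: +71.861° → -174.038°, shortest Δλ = 114.101° (east) — crosses 180°.
Leg 5: -174.038° → -64.889°, shortest Δλ = 109.149° (east) — does not cross 180°.
Total crossings: 4.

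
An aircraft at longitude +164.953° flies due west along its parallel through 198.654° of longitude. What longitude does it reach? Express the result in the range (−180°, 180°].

-33.701°

Start at +164.953°; shift −198.654° → -33.701°.
-33.701° already lies in (−180°, 180°].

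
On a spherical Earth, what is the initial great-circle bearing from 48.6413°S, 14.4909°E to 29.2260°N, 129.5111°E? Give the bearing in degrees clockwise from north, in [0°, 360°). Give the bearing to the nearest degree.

Δλ = 129.5111 − 14.4909 = 115.0202°.
θ = atan2( sin Δλ · cos φ₂ , cos φ₁ · sin φ₂ − sin φ₁ · cos φ₂ · cos Δλ )
  = atan2(0.79081, 0.04558) = 86.701° → normalised to [0°, 360°): 86.701°.

87°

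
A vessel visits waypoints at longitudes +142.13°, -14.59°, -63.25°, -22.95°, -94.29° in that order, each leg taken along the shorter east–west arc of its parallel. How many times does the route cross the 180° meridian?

Leg 1: +142.13° → -14.59°, shortest Δλ = -156.72° (west) — does not cross 180°.
Leg 2: -14.59° → -63.25°, shortest Δλ = -48.66° (west) — does not cross 180°.
Leg 3: -63.25° → -22.95°, shortest Δλ = 40.3° (east) — does not cross 180°.
Leg 4: -22.95° → -94.29°, shortest Δλ = -71.34° (west) — does not cross 180°.
Total crossings: 0.

0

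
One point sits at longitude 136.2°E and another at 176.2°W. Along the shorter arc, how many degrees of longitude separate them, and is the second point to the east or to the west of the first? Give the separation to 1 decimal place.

47.6° east

Raw difference: -176.2 − 136.2 = -312.4°.
Normalise into (−180°, 180°]: -312.4° + 360° = 47.6°.
Positive ⇒ the second point lies to the east; separation 47.6°.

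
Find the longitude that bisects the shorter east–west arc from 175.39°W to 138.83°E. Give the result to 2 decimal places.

161.72°E

Signed shortest Δλ from -175.39° to +138.83° is -45.78°.
Midpoint longitude = -175.39° + (-45.78°)/2 = -175.39° − 22.89° = -198.28°.
Normalise into (−180°, 180°]: +161.72°.
(The naïve average (-175.39 + +138.83)/2 = -18.28° is on the wrong side of the globe.)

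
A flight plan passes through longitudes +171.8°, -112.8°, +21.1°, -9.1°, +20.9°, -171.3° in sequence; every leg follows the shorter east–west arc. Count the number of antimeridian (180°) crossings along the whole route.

2

Leg 1: +171.8° → -112.8°, shortest Δλ = 75.4° (east) — crosses 180°.
Leg 2: -112.8° → +21.1°, shortest Δλ = 133.9° (east) — does not cross 180°.
Leg 3: +21.1° → -9.1°, shortest Δλ = -30.2° (west) — does not cross 180°.
Leg 4: -9.1° → +20.9°, shortest Δλ = 30.0° (east) — does not cross 180°.
Leg 5: +20.9° → -171.3°, shortest Δλ = 167.8° (east) — crosses 180°.
Total crossings: 2.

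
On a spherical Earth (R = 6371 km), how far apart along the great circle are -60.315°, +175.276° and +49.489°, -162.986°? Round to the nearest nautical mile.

Δλ = -162.986 − 175.276 = -338.262°; wrapped into (−180°, 180°]: 21.738°.
Δφ = 49.489 − -60.315 = 109.804°.
a = sin²(Δφ/2) + cos φ₁ · cos φ₂ · sin²(Δλ/2) = 0.680840.
c = 2·atan2(√a, √(1−a)) = 1.94087 rad → d = 6371·c ≈ 12365.26 km ≈ 6676.71 nmi.

6677 nmi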